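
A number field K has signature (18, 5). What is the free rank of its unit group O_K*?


By Dirichlet's unit theorem:
rank = r1 + r2 - 1
= 18 + 5 - 1
= 22

22


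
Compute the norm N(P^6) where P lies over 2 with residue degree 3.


N(P^a) = p^(a*f)
= 2^(6*3)
= 2^18
= 262144

262144


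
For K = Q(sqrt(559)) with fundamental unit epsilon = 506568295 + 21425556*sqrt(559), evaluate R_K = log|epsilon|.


epsilon = 506568295 + 21425556*sqrt(559)
= 1.0131e+09
R = ln(1.0131e+09)
= 20.7363

20.7363


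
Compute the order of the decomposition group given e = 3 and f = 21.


|D_P| = e * f
= 3 * 21
= 63

63


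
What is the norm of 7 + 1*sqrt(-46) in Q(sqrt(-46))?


N(a + b*sqrt(d)) = a^2 - d*b^2
= (7)^2 - (-46)*(1)^2
= 49 + 46
= 95

95


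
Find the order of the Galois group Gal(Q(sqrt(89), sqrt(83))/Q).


The 2 square roots of distinct primes are multiplicatively independent over Q,
so [K:Q] = 2^2 and Gal(K/Q) is isomorphic to (Z/2Z)^2.
|Gal| = 2^2 = 4

4


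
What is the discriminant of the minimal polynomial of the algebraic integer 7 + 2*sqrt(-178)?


The element 7 + 2*sqrt(-178) has minimal polynomial:
x^2 - 14*x + 761
Discriminant = (-14)^2 - 4*(761)
= 196 - 3044
= -2848

-2848


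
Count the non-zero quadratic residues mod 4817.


For prime p, the number of non-zero quadratic residues is (p-1)/2.
= (4817-1)/2
= 2408

2408


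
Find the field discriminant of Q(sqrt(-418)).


For K = Q(sqrt(d)) with d squarefree: disc(K) = d if d = 1 mod 4, and disc(K) = 4d if d = 2 or 3 mod 4.
Here d = -418, and d mod 4 = 2.
d = 2 mod 4, not 1 (O_K = Z[sqrt(d)]), so disc(K) = 4d = 4 * (-418) = -1672

-1672


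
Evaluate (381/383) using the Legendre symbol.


p = 383 is prime, so compute (381/383) with the reciprocity algorithm (Jacobi-symbol steps: pull out 2s via (2/n), flip via reciprocity, reduce):
  reciprocity: (381/383) -> +(383/381)
  reduce: (2/381)
  pull out 2: (2/381) = -1  (since 381 mod 8 = 5)
  (1/381) = 1
Product of signs = -1
(381/383) = -1

-1


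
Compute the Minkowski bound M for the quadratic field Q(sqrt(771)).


d = 771, d mod 4 = 3, so disc(K) = 4d = 3084; |disc(K)| = 3084
Real quadratic field, so n = 2, s = r2 = 0, r1 = 2
M = (n!/n^n) * (4/pi)^s * sqrt(|disc(K)|) = (2!/2^2) * (4/pi)^0 * sqrt(3084)
= 0.5 * 1.000000 * 55.533774
= 27.7669

27.7669


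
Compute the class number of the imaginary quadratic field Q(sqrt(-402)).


K = Q(sqrt(-402)). d mod 4 = 2, so D = disc(K) = 4d = -1608
h(K) equals the number of primitive reduced positive-definite forms (a, b, c) = a*x^2 + b*x*y + c*y^2 with b^2 - 4ac = D,
where reduced means |b| <= a <= c, with b >= 0 whenever |b| = a or a = c, and primitive means gcd(a, b, c) = 1.
Reduced forces 3a^2 <= |D| = 1608, so 1 <= a <= 23; b must have the parity of D, and c = (b^2 - D)/(4a) must be an integer >= a.
Enumerate a = 1..23, b in [-a, a]:
  a=1: (1, 0, 402)  [1]
  a=2: (2, 0, 201)  [1]
  a=3: (3, 0, 134)  [1]
  a=4..5: none
  a=6: (6, 0, 67)  [1]
  a=7: (7, -4, 58), (7, 4, 58)  [2]
  a=8..10: none
  a=11: (11, -8, 38), (11, 8, 38)  [2]
  a=12: none
  a=13: (13, -2, 31), (13, 2, 31)  [2]
  a=14: (14, -4, 29), (14, 4, 29)  [2]
  a=15..18: none
  a=19: (19, -8, 22), (19, 8, 22)  [2]
  a=20: none
  a=21: (21, -18, 23), (21, 18, 23)  [2]
  a=22..23: none
Total reduced forms: 1 + 1 + 1 + 1 + 2 + 2 + 2 + 2 + 2 + 2 = 16
h = 16

16


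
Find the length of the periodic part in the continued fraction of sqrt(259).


Run the CF algorithm for sqrt(259).
a_0 = floor(sqrt(259)) = 16; set m_0=0, q_0=1.
Recurrence: m' = q*a - m,  q' = (d - m'^2)/q,  a' = floor((a_0 + m')/q').
  step 1: m=16, q=3, a=10
  step 2: m=14, q=21, a=1
  step 3: m=7, q=10, a=2
  step 4: m=13, q=9, a=3
  step 5: m=14, q=7, a=4
  step 6: m=14, q=9, a=3
  step 7: m=13, q=10, a=2
  step 8: m=7, q=21, a=1
  step 9: m=14, q=3, a=10
  step 10: m=16, q=1, a=32
a_10 = 2*a_0 = 32, so the period closes here.
sqrt(259) = [16; 10, 1, 2, 3, 4, 3, 2, 1, 10, 32]
Period length = 10

10


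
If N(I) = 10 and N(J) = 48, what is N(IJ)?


N(IJ) = N(I) * N(J)
= 10 * 48
= 480

480


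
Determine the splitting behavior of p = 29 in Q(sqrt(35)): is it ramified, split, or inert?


K = Q(sqrt(35)). Since d mod 4 = 3, disc(K) = 140.
Check p | disc: 140 mod 29 = 24.
p does not divide disc. Compute Legendre symbol (d/p):
6^((29-1)/2) mod 29 = 1
(d/p) = 1, so p splits: (p) = P*P' with e=1, f=1, g=2.
Therefore p is split.

split


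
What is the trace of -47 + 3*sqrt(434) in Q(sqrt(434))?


Tr(a + b*sqrt(d)) = (a + b*sqrt(d)) + (a - b*sqrt(d)) = 2a
= 2 * (-47)
= -94

-94


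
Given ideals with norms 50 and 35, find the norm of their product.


N(IJ) = N(I) * N(J)
= 50 * 35
= 1750

1750


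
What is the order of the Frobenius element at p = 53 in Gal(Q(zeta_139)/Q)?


The Frobenius at p in Gal(Q(zeta_n)/Q) = (Z/nZ)* is the class of p, so its order is ord_139(53), the smallest k >= 1 with 53^k = 1 mod 139.
n = 139 = 139, phi(139) = 138; the order divides phi(n).
Divisors of 138: 1, 2, 3, 6, 23, 46, 69, 138
Repeated squaring mod 139: 53^1 = 53, 53^2 = 29, 53^4 = 7, 53^8 = 49, 53^16 = 38, 53^32 = 54, 53^64 = 136, 53^128 = 9
Test divisors in increasing order:
  k=1: 53^1 = 53 mod 139
  k=2: 53^2 = 29 mod 139
  k=3: 53^3 = 29 * 53 = 8 mod 139
  k=6: 53^6 = 7 * 29 = 64 mod 139
  k=23: 53^23 = 38 * 7 * 29 * 53 = 43 mod 139
  k=46: 53^46 = 54 * 49 * 7 * 29 = 42 mod 139
  k=69: 53^69 = 136 * 7 * 53 = 138 mod 139
  k=138: 53^138 = 9 * 49 * 29 = 1 mod 139  <- first divisor giving 1
Order = 138

138


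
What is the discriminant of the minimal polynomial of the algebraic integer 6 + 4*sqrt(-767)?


The element 6 + 4*sqrt(-767) has minimal polynomial:
x^2 - 12*x + 12308
Discriminant = (-12)^2 - 4*(12308)
= 144 - 49232
= -49088

-49088


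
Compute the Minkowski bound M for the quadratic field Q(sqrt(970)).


d = 970, d mod 4 = 2, so disc(K) = 4d = 3880; |disc(K)| = 3880
Real quadratic field, so n = 2, s = r2 = 0, r1 = 2
M = (n!/n^n) * (4/pi)^s * sqrt(|disc(K)|) = (2!/2^2) * (4/pi)^0 * sqrt(3880)
= 0.5 * 1.000000 * 62.289646
= 31.1448

31.1448


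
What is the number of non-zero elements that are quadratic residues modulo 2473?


For prime p, the number of non-zero quadratic residues is (p-1)/2.
= (2473-1)/2
= 1236

1236


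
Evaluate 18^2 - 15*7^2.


x^2 - d*y^2
= 18^2 - 15*7^2
= 324 - 735
= -411

-411


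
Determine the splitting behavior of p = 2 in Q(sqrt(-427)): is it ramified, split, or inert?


K = Q(sqrt(-427)). Since d mod 4 = 1, disc(K) = -427.
Check p | disc: -427 mod 2 = 1.
p=2 does not divide disc (d is 1 mod 4). 2 splits iff d = 1 mod 8.
d mod 8 = 5, so (d/2) = -1.
(d/p) = -1, so p is inert: (p) stays prime with e=1, f=2, g=1.
Therefore p is inert.

inert


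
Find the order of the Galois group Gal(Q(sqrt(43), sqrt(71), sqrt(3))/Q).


The 3 square roots of distinct primes are multiplicatively independent over Q,
so [K:Q] = 2^3 and Gal(K/Q) is isomorphic to (Z/2Z)^3.
|Gal| = 2^3 = 8

8


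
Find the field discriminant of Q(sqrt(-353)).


For K = Q(sqrt(d)) with d squarefree: disc(K) = d if d = 1 mod 4, and disc(K) = 4d if d = 2 or 3 mod 4.
Here d = -353, and d mod 4 = 3.
d = 3 mod 4, not 1 (O_K = Z[sqrt(d)]), so disc(K) = 4d = 4 * (-353) = -1412

-1412


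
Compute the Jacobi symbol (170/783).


Compute (170/783) via quadratic reciprocity:
  pull out 2: (2/783) = +1  (since 783 mod 8 = 7)
  reciprocity: (85/783) -> +(783/85)
  reduce: (18/85)
  pull out 2: (2/85) = -1  (since 85 mod 8 = 5)
  reciprocity: (9/85) -> +(85/9)
  reduce: (4/9)
  pull out 2: (2/9) = +1  (since 9 mod 8 = 1)
  pull out 2: (2/9) = +1  (since 9 mod 8 = 1)
  (1/9) = 1
Product of signs = -1

-1


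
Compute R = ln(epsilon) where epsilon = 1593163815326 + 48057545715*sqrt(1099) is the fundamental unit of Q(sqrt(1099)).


epsilon = 1593163815326 + 48057545715*sqrt(1099)
= 3.1863e+12
R = ln(3.1863e+12)
= 28.7899

28.7899


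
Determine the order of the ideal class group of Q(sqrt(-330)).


K = Q(sqrt(-330)). d mod 4 = 2, so D = disc(K) = 4d = -1320
h(K) equals the number of primitive reduced positive-definite forms (a, b, c) = a*x^2 + b*x*y + c*y^2 with b^2 - 4ac = D,
where reduced means |b| <= a <= c, with b >= 0 whenever |b| = a or a = c, and primitive means gcd(a, b, c) = 1.
Reduced forces 3a^2 <= |D| = 1320, so 1 <= a <= 20; b must have the parity of D, and c = (b^2 - D)/(4a) must be an integer >= a.
Enumerate a = 1..20, b in [-a, a]:
  a=1: (1, 0, 330)  [1]
  a=2: (2, 0, 165)  [1]
  a=3: (3, 0, 110)  [1]
  a=4: none
  a=5: (5, 0, 66)  [1]
  a=6: (6, 0, 55)  [1]
  a=7..9: none
  a=10: (10, 0, 33)  [1]
  a=11: (11, 0, 30)  [1]
  a=12..14: none
  a=15: (15, 0, 22)  [1]
  a=16..20: none
Total reduced forms: 1 + 1 + 1 + 1 + 1 + 1 + 1 + 1 = 8
h = 8

8


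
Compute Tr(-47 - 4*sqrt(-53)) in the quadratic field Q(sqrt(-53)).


Tr(a + b*sqrt(d)) = (a + b*sqrt(d)) + (a - b*sqrt(d)) = 2a
= 2 * (-47)
= -94

-94


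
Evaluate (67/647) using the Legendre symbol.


p = 647 is prime, so compute (67/647) with the reciprocity algorithm (Jacobi-symbol steps: pull out 2s via (2/n), flip via reciprocity, reduce):
  reciprocity: (67/647) -> -(647/67)
  reduce: (44/67)
  pull out 2: (2/67) = -1  (since 67 mod 8 = 3)
  pull out 2: (2/67) = -1  (since 67 mod 8 = 3)
  reciprocity: (11/67) -> -(67/11)
  reduce: (1/11)
  (1/11) = 1
Product of signs = 1
(67/647) = 1

1


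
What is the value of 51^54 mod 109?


p = 109 is prime and the exponent is (p-1)/2 = 54, so by Euler's criterion 51^54 = (51/109) = +1 or -1 mod 109.
Compute by square-and-multiply:
  54 = 32 + 16 + 4 + 2 (binary 110110)
  Repeated squaring mod 109: 51^1 = 51, 51^2 = 94, 51^4 = 7, 51^8 = 49, 51^16 = 3, 51^32 = 9
  51^54 = 51^32 * 51^16 * 51^4 * 51^2 = 9 * 3 * 7 * 94 mod 109
    9 * 3 = 27 = 27 mod 109
    27 * 7 = 189 = 80 mod 109
    80 * 94 = 7520 = 108 mod 109
  51^54 = 108 mod 109
Result 108 = p - 1 = -1 mod 109: 51 is a quadratic non-residue mod 109. As a residue in [0, p-1] the value is 108.
51^54 mod 109 = 108

108


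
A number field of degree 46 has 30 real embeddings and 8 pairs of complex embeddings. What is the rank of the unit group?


By Dirichlet's unit theorem:
rank = r1 + r2 - 1
= 30 + 8 - 1
= 37

37


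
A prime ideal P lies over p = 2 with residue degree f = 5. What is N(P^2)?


N(P^a) = p^(a*f)
= 2^(2*5)
= 2^10
= 1024

1024


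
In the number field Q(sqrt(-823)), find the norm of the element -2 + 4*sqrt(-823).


N(a + b*sqrt(d)) = a^2 - d*b^2
= (-2)^2 - (-823)*(4)^2
= 4 + 13168
= 13172

13172


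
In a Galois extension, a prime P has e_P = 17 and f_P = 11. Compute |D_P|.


|D_P| = e * f
= 17 * 11
= 187

187


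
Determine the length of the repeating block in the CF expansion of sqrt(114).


Run the CF algorithm for sqrt(114).
a_0 = floor(sqrt(114)) = 10; set m_0=0, q_0=1.
Recurrence: m' = q*a - m,  q' = (d - m'^2)/q,  a' = floor((a_0 + m')/q').
  step 1: m=10, q=14, a=1
  step 2: m=4, q=7, a=2
  step 3: m=10, q=2, a=10
  step 4: m=10, q=7, a=2
  step 5: m=4, q=14, a=1
  step 6: m=10, q=1, a=20
a_6 = 2*a_0 = 20, so the period closes here.
sqrt(114) = [10; 1, 2, 10, 2, 1, 20]
Period length = 6

6


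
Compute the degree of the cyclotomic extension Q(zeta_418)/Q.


The degree equals Euler's totient phi(418).
418 = 2 * 11 * 19
phi(418) = 180

180


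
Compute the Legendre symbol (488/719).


p = 719 is prime, so compute (488/719) with the reciprocity algorithm (Jacobi-symbol steps: pull out 2s via (2/n), flip via reciprocity, reduce):
  pull out 2: (2/719) = +1  (since 719 mod 8 = 7)
  pull out 2: (2/719) = +1  (since 719 mod 8 = 7)
  pull out 2: (2/719) = +1  (since 719 mod 8 = 7)
  reciprocity: (61/719) -> +(719/61)
  reduce: (48/61)
  pull out 2: (2/61) = -1  (since 61 mod 8 = 5)
  pull out 2: (2/61) = -1  (since 61 mod 8 = 5)
  pull out 2: (2/61) = -1  (since 61 mod 8 = 5)
  pull out 2: (2/61) = -1  (since 61 mod 8 = 5)
  reciprocity: (3/61) -> +(61/3)
  reduce: (1/3)
  (1/3) = 1
Product of signs = 1
(488/719) = 1

1


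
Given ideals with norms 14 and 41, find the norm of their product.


N(IJ) = N(I) * N(J)
= 14 * 41
= 574

574


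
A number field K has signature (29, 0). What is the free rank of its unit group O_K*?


By Dirichlet's unit theorem:
rank = r1 + r2 - 1
= 29 + 0 - 1
= 28

28


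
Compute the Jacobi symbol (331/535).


Compute (331/535) via quadratic reciprocity:
  reciprocity: (331/535) -> -(535/331)
  reduce: (204/331)
  pull out 2: (2/331) = -1  (since 331 mod 8 = 3)
  pull out 2: (2/331) = -1  (since 331 mod 8 = 3)
  reciprocity: (51/331) -> -(331/51)
  reduce: (25/51)
  reciprocity: (25/51) -> +(51/25)
  reduce: (1/25)
  (1/25) = 1
Product of signs = 1

1


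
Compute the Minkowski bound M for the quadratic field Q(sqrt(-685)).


d = -685, d mod 4 = 3, so disc(K) = 4d = -2740; |disc(K)| = 2740
Imaginary quadratic field, so n = 2, s = r2 = 1, r1 = 0
M = (n!/n^n) * (4/pi)^s * sqrt(|disc(K)|) = (2!/2^2) * (4/pi)^1 * sqrt(2740)
= 0.5 * 1.273240 * 52.345009
= 33.3239

33.3239


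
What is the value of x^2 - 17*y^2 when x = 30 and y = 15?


x^2 - d*y^2
= 30^2 - 17*15^2
= 900 - 3825
= -2925

-2925


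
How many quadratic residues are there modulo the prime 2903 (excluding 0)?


For prime p, the number of non-zero quadratic residues is (p-1)/2.
= (2903-1)/2
= 1451

1451


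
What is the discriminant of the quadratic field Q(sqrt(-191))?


For K = Q(sqrt(d)) with d squarefree: disc(K) = d if d = 1 mod 4, and disc(K) = 4d if d = 2 or 3 mod 4.
Here d = -191, and d mod 4 = 1.
d = 1 mod 4 (O_K = Z[(1+sqrt(d))/2]), so disc(K) = d = -191

-191


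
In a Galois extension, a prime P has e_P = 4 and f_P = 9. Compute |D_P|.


|D_P| = e * f
= 4 * 9
= 36

36


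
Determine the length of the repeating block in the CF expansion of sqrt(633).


Run the CF algorithm for sqrt(633).
a_0 = floor(sqrt(633)) = 25; set m_0=0, q_0=1.
Recurrence: m' = q*a - m,  q' = (d - m'^2)/q,  a' = floor((a_0 + m')/q').
  step 1: m=25, q=8, a=6
  step 2: m=23, q=13, a=3
  step 3: m=16, q=29, a=1
  step 4: m=13, q=16, a=2
  step 5: m=19, q=17, a=2
  step 6: m=15, q=24, a=1
  step 7: m=9, q=23, a=1
  step 8: m=14, q=19, a=2
  step 9: m=24, q=3, a=16
  step 10: m=24, q=19, a=2
  step 11: m=14, q=23, a=1
  step 12: m=9, q=24, a=1
  step 13: m=15, q=17, a=2
  step 14: m=19, q=16, a=2
  step 15: m=13, q=29, a=1
  step 16: m=16, q=13, a=3
  step 17: m=23, q=8, a=6
  step 18: m=25, q=1, a=50
a_18 = 2*a_0 = 50, so the period closes here.
sqrt(633) = [25; 6, 3, 1, 2, 2, 1, 1, 2, 16, 2, 1, 1, 2, 2, 1, 3, 6, 50]
Period length = 18

18


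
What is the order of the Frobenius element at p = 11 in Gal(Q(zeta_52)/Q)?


The Frobenius at p in Gal(Q(zeta_n)/Q) = (Z/nZ)* is the class of p, so its order is ord_52(11), the smallest k >= 1 with 11^k = 1 mod 52.
n = 52 = 2^2 * 13, phi(52) = 24; the order divides phi(n).
Divisors of 24: 1, 2, 3, 4, 6, 8, 12, 24
Repeated squaring mod 52: 11^1 = 11, 11^2 = 17, 11^4 = 29, 11^8 = 9, 11^16 = 29
Test divisors in increasing order:
  k=1: 11^1 = 11 mod 52
  k=2: 11^2 = 17 mod 52
  k=3: 11^3 = 17 * 11 = 31 mod 52
  k=4: 11^4 = 29 mod 52
  k=6: 11^6 = 29 * 17 = 25 mod 52
  k=8: 11^8 = 9 mod 52
  k=12: 11^12 = 9 * 29 = 1 mod 52  <- first divisor giving 1
Order = 12

12


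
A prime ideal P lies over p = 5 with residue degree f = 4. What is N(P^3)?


N(P^a) = p^(a*f)
= 5^(3*4)
= 5^12
= 244140625

244140625


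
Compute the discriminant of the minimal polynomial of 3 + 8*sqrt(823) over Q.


The element 3 + 8*sqrt(823) has minimal polynomial:
x^2 - 6*x - 52663
Discriminant = (-6)^2 - 4*(-52663)
= 36 + 210652
= 210688

210688


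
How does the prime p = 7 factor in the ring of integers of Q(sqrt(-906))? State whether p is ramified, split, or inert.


K = Q(sqrt(-906)). Since d mod 4 = 2, disc(K) = -3624.
Check p | disc: -3624 mod 7 = 2.
p does not divide disc. Compute Legendre symbol (d/p):
4^((7-1)/2) mod 7 = 1
(d/p) = 1, so p splits: (p) = P*P' with e=1, f=1, g=2.
Therefore p is split.

split


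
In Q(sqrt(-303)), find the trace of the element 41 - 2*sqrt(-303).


Tr(a + b*sqrt(d)) = (a + b*sqrt(d)) + (a - b*sqrt(d)) = 2a
= 2 * (41)
= 82

82


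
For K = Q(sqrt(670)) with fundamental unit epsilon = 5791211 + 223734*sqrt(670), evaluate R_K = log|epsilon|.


epsilon = 5791211 + 223734*sqrt(670)
= 1.1582e+07
R = ln(1.1582e+07)
= 16.2650

16.2650


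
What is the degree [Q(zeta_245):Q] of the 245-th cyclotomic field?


The degree equals Euler's totient phi(245).
245 = 5 * 7^2
phi(245) = 168

168


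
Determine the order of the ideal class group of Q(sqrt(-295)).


K = Q(sqrt(-295)). d mod 4 = 1, so D = disc(K) = d = -295
h(K) equals the number of primitive reduced positive-definite forms (a, b, c) = a*x^2 + b*x*y + c*y^2 with b^2 - 4ac = D,
where reduced means |b| <= a <= c, with b >= 0 whenever |b| = a or a = c, and primitive means gcd(a, b, c) = 1.
Reduced forces 3a^2 <= |D| = 295, so 1 <= a <= 9; b must have the parity of D, and c = (b^2 - D)/(4a) must be an integer >= a.
Enumerate a = 1..9, b in [-a, a]:
  a=1: (1, 1, 74)  [1]
  a=2: (2, -1, 37), (2, 1, 37)  [2]
  a=3: none
  a=4: (4, -3, 19), (4, 3, 19)  [2]
  a=5: (5, 5, 16)  [1]
  a=6..7: none
  a=8: (8, -5, 10), (8, 5, 10)  [2]
  a=9: none
Total reduced forms: 1 + 2 + 2 + 1 + 2 = 8
h = 8

8


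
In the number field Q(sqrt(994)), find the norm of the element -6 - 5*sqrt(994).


N(a + b*sqrt(d)) = a^2 - d*b^2
= (-6)^2 - (994)*(-5)^2
= 36 - 24850
= -24814

-24814


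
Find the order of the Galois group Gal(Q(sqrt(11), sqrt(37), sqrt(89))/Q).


The 3 square roots of distinct primes are multiplicatively independent over Q,
so [K:Q] = 2^3 and Gal(K/Q) is isomorphic to (Z/2Z)^3.
|Gal| = 2^3 = 8

8


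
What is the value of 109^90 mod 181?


p = 181 is prime and the exponent is (p-1)/2 = 90, so by Euler's criterion 109^90 = (109/181) = +1 or -1 mod 181.
Compute by square-and-multiply:
  90 = 64 + 16 + 8 + 2 (binary 1011010)
  Repeated squaring mod 181: 109^1 = 109, 109^2 = 116, 109^4 = 62, 109^8 = 43, 109^16 = 39, 109^32 = 73, 109^64 = 80
  109^90 = 109^64 * 109^16 * 109^8 * 109^2 = 80 * 39 * 43 * 116 mod 181
    80 * 39 = 3120 = 43 mod 181
    43 * 43 = 1849 = 39 mod 181
    39 * 116 = 4524 = 180 mod 181
  109^90 = 180 mod 181
Result 180 = p - 1 = -1 mod 181: 109 is a quadratic non-residue mod 181. As a residue in [0, p-1] the value is 180.
109^90 mod 181 = 180

180


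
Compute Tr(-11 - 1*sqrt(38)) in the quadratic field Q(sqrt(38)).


Tr(a + b*sqrt(d)) = (a + b*sqrt(d)) + (a - b*sqrt(d)) = 2a
= 2 * (-11)
= -22

-22


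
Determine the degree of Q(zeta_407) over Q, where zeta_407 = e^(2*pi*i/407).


The degree equals Euler's totient phi(407).
407 = 11 * 37
phi(407) = 360

360


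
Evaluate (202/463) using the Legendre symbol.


p = 463 is prime, so compute (202/463) with the reciprocity algorithm (Jacobi-symbol steps: pull out 2s via (2/n), flip via reciprocity, reduce):
  pull out 2: (2/463) = +1  (since 463 mod 8 = 7)
  reciprocity: (101/463) -> +(463/101)
  reduce: (59/101)
  reciprocity: (59/101) -> +(101/59)
  reduce: (42/59)
  pull out 2: (2/59) = -1  (since 59 mod 8 = 3)
  reciprocity: (21/59) -> +(59/21)
  reduce: (17/21)
  reciprocity: (17/21) -> +(21/17)
  reduce: (4/17)
  pull out 2: (2/17) = +1  (since 17 mod 8 = 1)
  pull out 2: (2/17) = +1  (since 17 mod 8 = 1)
  (1/17) = 1
Product of signs = -1
(202/463) = -1

-1


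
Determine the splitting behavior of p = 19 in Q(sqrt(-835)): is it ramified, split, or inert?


K = Q(sqrt(-835)). Since d mod 4 = 1, disc(K) = -835.
Check p | disc: -835 mod 19 = 1.
p does not divide disc. Compute Legendre symbol (d/p):
1^((19-1)/2) mod 19 = 1
(d/p) = 1, so p splits: (p) = P*P' with e=1, f=1, g=2.
Therefore p is split.

split


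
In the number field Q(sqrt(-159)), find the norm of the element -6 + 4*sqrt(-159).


N(a + b*sqrt(d)) = a^2 - d*b^2
= (-6)^2 - (-159)*(4)^2
= 36 + 2544
= 2580

2580


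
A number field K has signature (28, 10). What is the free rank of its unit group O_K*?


By Dirichlet's unit theorem:
rank = r1 + r2 - 1
= 28 + 10 - 1
= 37

37


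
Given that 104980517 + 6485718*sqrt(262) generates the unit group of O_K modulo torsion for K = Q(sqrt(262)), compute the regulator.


epsilon = 104980517 + 6485718*sqrt(262)
= 2.0996e+08
R = ln(2.0996e+08)
= 19.1624

19.1624


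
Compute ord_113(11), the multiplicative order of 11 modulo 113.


We want ord_113(11), the smallest k >= 1 with 11^k = 1 mod 113.
n = 113 = 113, phi(113) = 112; the order divides phi(n).
Divisors of 112: 1, 2, 4, 7, 8, 14, 16, 28, 56, 112
Repeated squaring mod 113: 11^1 = 11, 11^2 = 8, 11^4 = 64, 11^8 = 28, 11^16 = 106, 11^32 = 49, 11^64 = 28
Test divisors in increasing order:
  k=1: 11^1 = 11 mod 113
  k=2: 11^2 = 8 mod 113
  k=4: 11^4 = 64 mod 113
  k=7: 11^7 = 64 * 8 * 11 = 95 mod 113
  k=8: 11^8 = 28 mod 113
  k=14: 11^14 = 28 * 64 * 8 = 98 mod 113
  k=16: 11^16 = 106 mod 113
  k=28: 11^28 = 106 * 28 * 64 = 112 mod 113
  k=56: 11^56 = 49 * 106 * 28 = 1 mod 113  <- first divisor giving 1
Order = 56

56


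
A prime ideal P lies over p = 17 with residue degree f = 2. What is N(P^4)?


N(P^a) = p^(a*f)
= 17^(4*2)
= 17^8
= 6975757441

6975757441


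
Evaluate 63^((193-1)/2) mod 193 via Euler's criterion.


p = 193 is prime and the exponent is (p-1)/2 = 96, so by Euler's criterion 63^96 = (63/193) = +1 or -1 mod 193.
Compute by square-and-multiply:
  96 = 64 + 32 (binary 1100000)
  Repeated squaring mod 193: 63^1 = 63, 63^2 = 109, 63^4 = 108, 63^8 = 84, 63^16 = 108, 63^32 = 84, 63^64 = 108
  63^96 = 63^64 * 63^32 = 108 * 84 mod 193
    108 * 84 = 9072 = 1 mod 193
  63^96 = 1 mod 193
Result 1: 63 is a quadratic residue mod 193.
63^96 mod 193 = 1

1


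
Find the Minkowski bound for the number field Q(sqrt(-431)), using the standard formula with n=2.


d = -431, d mod 4 = 1, so disc(K) = d = -431; |disc(K)| = 431
Imaginary quadratic field, so n = 2, s = r2 = 1, r1 = 0
M = (n!/n^n) * (4/pi)^s * sqrt(|disc(K)|) = (2!/2^2) * (4/pi)^1 * sqrt(431)
= 0.5 * 1.273240 * 20.760539
= 13.2166

13.2166


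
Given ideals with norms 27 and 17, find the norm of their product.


N(IJ) = N(I) * N(J)
= 27 * 17
= 459

459


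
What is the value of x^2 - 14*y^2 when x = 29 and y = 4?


x^2 - d*y^2
= 29^2 - 14*4^2
= 841 - 224
= 617

617


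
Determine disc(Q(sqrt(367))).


For K = Q(sqrt(d)) with d squarefree: disc(K) = d if d = 1 mod 4, and disc(K) = 4d if d = 2 or 3 mod 4.
Here d = 367, and d mod 4 = 3.
d = 3 mod 4, not 1 (O_K = Z[sqrt(d)]), so disc(K) = 4d = 4 * (367) = 1468

1468


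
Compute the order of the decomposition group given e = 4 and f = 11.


|D_P| = e * f
= 4 * 11
= 44

44


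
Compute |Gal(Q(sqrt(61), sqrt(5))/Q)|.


The 2 square roots of distinct primes are multiplicatively independent over Q,
so [K:Q] = 2^2 and Gal(K/Q) is isomorphic to (Z/2Z)^2.
|Gal| = 2^2 = 4

4


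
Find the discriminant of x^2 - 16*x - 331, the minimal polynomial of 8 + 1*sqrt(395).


The element 8 + 1*sqrt(395) has minimal polynomial:
x^2 - 16*x - 331
Discriminant = (-16)^2 - 4*(-331)
= 256 + 1324
= 1580

1580


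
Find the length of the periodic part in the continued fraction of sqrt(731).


Run the CF algorithm for sqrt(731).
a_0 = floor(sqrt(731)) = 27; set m_0=0, q_0=1.
Recurrence: m' = q*a - m,  q' = (d - m'^2)/q,  a' = floor((a_0 + m')/q').
  step 1: m=27, q=2, a=27
  step 2: m=27, q=1, a=54
a_2 = 2*a_0 = 54, so the period closes here.
sqrt(731) = [27; 27, 54]
Period length = 2

2


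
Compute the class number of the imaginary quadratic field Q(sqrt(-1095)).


K = Q(sqrt(-1095)). d mod 4 = 1, so D = disc(K) = d = -1095
h(K) equals the number of primitive reduced positive-definite forms (a, b, c) = a*x^2 + b*x*y + c*y^2 with b^2 - 4ac = D,
where reduced means |b| <= a <= c, with b >= 0 whenever |b| = a or a = c, and primitive means gcd(a, b, c) = 1.
Reduced forces 3a^2 <= |D| = 1095, so 1 <= a <= 19; b must have the parity of D, and c = (b^2 - D)/(4a) must be an integer >= a.
Enumerate a = 1..19, b in [-a, a]:
  a=1: (1, 1, 274)  [1]
  a=2: (2, -1, 137), (2, 1, 137)  [2]
  a=3: (3, 3, 92)  [1]
  a=4: (4, -3, 69), (4, 3, 69)  [2]
  a=5: (5, 5, 56)  [1]
  a=6: (6, -3, 46), (6, 3, 46)  [2]
  a=7: (7, -5, 40), (7, 5, 40)  [2]
  a=8: (8, -5, 35), (8, 5, 35)  [2]
  a=9: none
  a=10: (10, -5, 28), (10, 5, 28)  [2]
  a=11: (11, -7, 26), (11, 7, 26)  [2]
  a=12: (12, -3, 23), (12, 3, 23)  [2]
  a=13: (13, -7, 22), (13, 7, 22)  [2]
  a=14: (14, -9, 21), (14, -5, 20), (14, 5, 20), (14, 9, 21)  [4]
  a=15: (15, 15, 22)  [1]
  a=16: (16, -11, 19), (16, 11, 19)  [2]
  a=17..19: none
Total reduced forms: 1 + 2 + 1 + 2 + 1 + 2 + 2 + 2 + 2 + 2 + 2 + 2 + 4 + 1 + 2 = 28
h = 28

28


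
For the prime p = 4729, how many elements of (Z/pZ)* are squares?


For prime p, the number of non-zero quadratic residues is (p-1)/2.
= (4729-1)/2
= 2364

2364


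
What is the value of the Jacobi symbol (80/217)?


Compute (80/217) via quadratic reciprocity:
  pull out 2: (2/217) = +1  (since 217 mod 8 = 1)
  pull out 2: (2/217) = +1  (since 217 mod 8 = 1)
  pull out 2: (2/217) = +1  (since 217 mod 8 = 1)
  pull out 2: (2/217) = +1  (since 217 mod 8 = 1)
  reciprocity: (5/217) -> +(217/5)
  reduce: (2/5)
  pull out 2: (2/5) = -1  (since 5 mod 8 = 5)
  (1/5) = 1
Product of signs = -1

-1


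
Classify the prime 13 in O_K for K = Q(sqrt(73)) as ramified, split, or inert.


K = Q(sqrt(73)). Since d mod 4 = 1, disc(K) = 73.
Check p | disc: 73 mod 13 = 8.
p does not divide disc. Compute Legendre symbol (d/p):
8^((13-1)/2) mod 13 = -1
(d/p) = -1, so p is inert: (p) stays prime with e=1, f=2, g=1.
Therefore p is inert.

inert


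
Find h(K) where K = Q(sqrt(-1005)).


K = Q(sqrt(-1005)). d mod 4 = 3, so D = disc(K) = 4d = -4020
h(K) equals the number of primitive reduced positive-definite forms (a, b, c) = a*x^2 + b*x*y + c*y^2 with b^2 - 4ac = D,
where reduced means |b| <= a <= c, with b >= 0 whenever |b| = a or a = c, and primitive means gcd(a, b, c) = 1.
Reduced forces 3a^2 <= |D| = 4020, so 1 <= a <= 36; b must have the parity of D, and c = (b^2 - D)/(4a) must be an integer >= a.
Enumerate a = 1..36, b in [-a, a]:
  a=1: (1, 0, 1005)  [1]
  a=2: (2, 2, 503)  [1]
  a=3: (3, 0, 335)  [1]
  a=4: none
  a=5: (5, 0, 201)  [1]
  a=6: (6, 6, 169)  [1]
  a=7..9: none
  a=10: (10, 10, 103)  [1]
  a=11..12: none
  a=13: (13, -6, 78), (13, 6, 78)  [2]
  a=14: none
  a=15: (15, 0, 67)  [1]
  a=16: none
  a=17: (17, -14, 62), (17, 14, 62)  [2]
  a=18..25: none
  a=26: (26, -6, 39), (26, 6, 39)  [2]
  a=27..29: none
  a=30: (30, 30, 41)  [1]
  a=31: (31, -14, 34), (31, 14, 34)  [2]
  a=32..36: none
Total reduced forms: 1 + 1 + 1 + 1 + 1 + 1 + 2 + 1 + 2 + 2 + 1 + 2 = 16
h = 16

16


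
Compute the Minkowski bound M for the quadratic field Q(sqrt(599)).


d = 599, d mod 4 = 3, so disc(K) = 4d = 2396; |disc(K)| = 2396
Real quadratic field, so n = 2, s = r2 = 0, r1 = 2
M = (n!/n^n) * (4/pi)^s * sqrt(|disc(K)|) = (2!/2^2) * (4/pi)^0 * sqrt(2396)
= 0.5 * 1.000000 * 48.948953
= 24.4745

24.4745


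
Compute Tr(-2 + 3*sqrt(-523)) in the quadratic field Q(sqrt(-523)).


Tr(a + b*sqrt(d)) = (a + b*sqrt(d)) + (a - b*sqrt(d)) = 2a
= 2 * (-2)
= -4

-4


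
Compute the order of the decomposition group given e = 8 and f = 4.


|D_P| = e * f
= 8 * 4
= 32

32


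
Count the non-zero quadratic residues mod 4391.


For prime p, the number of non-zero quadratic residues is (p-1)/2.
= (4391-1)/2
= 2195

2195


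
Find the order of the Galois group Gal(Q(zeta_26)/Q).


|Gal(Q(zeta_26)/Q)| = phi(26)
= 12

12


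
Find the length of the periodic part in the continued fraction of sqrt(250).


Run the CF algorithm for sqrt(250).
a_0 = floor(sqrt(250)) = 15; set m_0=0, q_0=1.
Recurrence: m' = q*a - m,  q' = (d - m'^2)/q,  a' = floor((a_0 + m')/q').
  step 1: m=15, q=25, a=1
  step 2: m=10, q=6, a=4
  step 3: m=14, q=9, a=3
  step 4: m=13, q=9, a=3
  step 5: m=14, q=6, a=4
  step 6: m=10, q=25, a=1
  step 7: m=15, q=1, a=30
a_7 = 2*a_0 = 30, so the period closes here.
sqrt(250) = [15; 1, 4, 3, 3, 4, 1, 30]
Period length = 7

7


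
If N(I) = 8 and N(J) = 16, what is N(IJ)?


N(IJ) = N(I) * N(J)
= 8 * 16
= 128

128


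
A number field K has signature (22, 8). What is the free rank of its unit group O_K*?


By Dirichlet's unit theorem:
rank = r1 + r2 - 1
= 22 + 8 - 1
= 29

29


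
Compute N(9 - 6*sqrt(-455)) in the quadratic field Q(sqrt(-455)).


N(a + b*sqrt(d)) = a^2 - d*b^2
= (9)^2 - (-455)*(-6)^2
= 81 + 16380
= 16461

16461


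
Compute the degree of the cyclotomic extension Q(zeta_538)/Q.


The degree equals Euler's totient phi(538).
538 = 2 * 269
phi(538) = 268

268


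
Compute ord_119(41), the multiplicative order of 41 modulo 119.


We want ord_119(41), the smallest k >= 1 with 41^k = 1 mod 119.
n = 119 = 7 * 17, phi(119) = 96; the order divides phi(n).
Divisors of 96: 1, 2, 3, 4, 6, 8, 12, 16, 24, 32, 48, 96
Repeated squaring mod 119: 41^1 = 41, 41^2 = 15, 41^4 = 106, 41^8 = 50, 41^16 = 1, 41^32 = 1, 41^64 = 1
Test divisors in increasing order:
  k=1: 41^1 = 41 mod 119
  k=2: 41^2 = 15 mod 119
  k=3: 41^3 = 15 * 41 = 20 mod 119
  k=4: 41^4 = 106 mod 119
  k=6: 41^6 = 106 * 15 = 43 mod 119
  k=8: 41^8 = 50 mod 119
  k=12: 41^12 = 50 * 106 = 64 mod 119
  k=16: 41^16 = 1 mod 119  <- first divisor giving 1
Order = 16

16


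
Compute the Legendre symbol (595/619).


p = 619 is prime, so compute (595/619) with the reciprocity algorithm (Jacobi-symbol steps: pull out 2s via (2/n), flip via reciprocity, reduce):
  reciprocity: (595/619) -> -(619/595)
  reduce: (24/595)
  pull out 2: (2/595) = -1  (since 595 mod 8 = 3)
  pull out 2: (2/595) = -1  (since 595 mod 8 = 3)
  pull out 2: (2/595) = -1  (since 595 mod 8 = 3)
  reciprocity: (3/595) -> -(595/3)
  reduce: (1/3)
  (1/3) = 1
Product of signs = -1
(595/619) = -1

-1


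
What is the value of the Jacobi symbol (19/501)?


Compute (19/501) via quadratic reciprocity:
  reciprocity: (19/501) -> +(501/19)
  reduce: (7/19)
  reciprocity: (7/19) -> -(19/7)
  reduce: (5/7)
  reciprocity: (5/7) -> +(7/5)
  reduce: (2/5)
  pull out 2: (2/5) = -1  (since 5 mod 8 = 5)
  (1/5) = 1
Product of signs = 1

1


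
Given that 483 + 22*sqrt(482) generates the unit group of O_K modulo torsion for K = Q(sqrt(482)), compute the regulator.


epsilon = 483 + 22*sqrt(482)
= 965.9990
R = ln(965.9990)
= 6.8732

6.8732


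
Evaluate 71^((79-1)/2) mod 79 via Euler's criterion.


p = 79 is prime and the exponent is (p-1)/2 = 39, so by Euler's criterion 71^39 = (71/79) = +1 or -1 mod 79.
Compute by square-and-multiply:
  39 = 32 + 4 + 2 + 1 (binary 100111)
  Repeated squaring mod 79: 71^1 = 71, 71^2 = 64, 71^4 = 67, 71^8 = 65, 71^16 = 38, 71^32 = 22
  71^39 = 71^32 * 71^4 * 71^2 * 71^1 = 22 * 67 * 64 * 71 mod 79
    22 * 67 = 1474 = 52 mod 79
    52 * 64 = 3328 = 10 mod 79
    10 * 71 = 710 = 78 mod 79
  71^39 = 78 mod 79
Result 78 = p - 1 = -1 mod 79: 71 is a quadratic non-residue mod 79. As a residue in [0, p-1] the value is 78.
71^39 mod 79 = 78

78


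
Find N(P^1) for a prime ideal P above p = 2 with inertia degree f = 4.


N(P^a) = p^(a*f)
= 2^(1*4)
= 2^4
= 16

16


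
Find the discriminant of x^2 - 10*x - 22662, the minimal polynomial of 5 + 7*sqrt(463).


The element 5 + 7*sqrt(463) has minimal polynomial:
x^2 - 10*x - 22662
Discriminant = (-10)^2 - 4*(-22662)
= 100 + 90648
= 90748

90748


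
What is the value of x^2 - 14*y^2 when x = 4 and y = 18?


x^2 - d*y^2
= 4^2 - 14*18^2
= 16 - 4536
= -4520

-4520


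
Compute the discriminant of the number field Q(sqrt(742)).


For K = Q(sqrt(d)) with d squarefree: disc(K) = d if d = 1 mod 4, and disc(K) = 4d if d = 2 or 3 mod 4.
Here d = 742, and d mod 4 = 2.
d = 2 mod 4, not 1 (O_K = Z[sqrt(d)]), so disc(K) = 4d = 4 * (742) = 2968

2968


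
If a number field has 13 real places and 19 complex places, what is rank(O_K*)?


By Dirichlet's unit theorem:
rank = r1 + r2 - 1
= 13 + 19 - 1
= 31

31


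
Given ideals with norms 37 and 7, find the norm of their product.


N(IJ) = N(I) * N(J)
= 37 * 7
= 259

259


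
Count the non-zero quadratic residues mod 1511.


For prime p, the number of non-zero quadratic residues is (p-1)/2.
= (1511-1)/2
= 755

755


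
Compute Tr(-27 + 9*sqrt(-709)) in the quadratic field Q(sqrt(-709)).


Tr(a + b*sqrt(d)) = (a + b*sqrt(d)) + (a - b*sqrt(d)) = 2a
= 2 * (-27)
= -54

-54


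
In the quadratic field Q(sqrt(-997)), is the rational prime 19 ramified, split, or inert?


K = Q(sqrt(-997)). Since d mod 4 = 3, disc(K) = -3988.
Check p | disc: -3988 mod 19 = 2.
p does not divide disc. Compute Legendre symbol (d/p):
10^((19-1)/2) mod 19 = -1
(d/p) = -1, so p is inert: (p) stays prime with e=1, f=2, g=1.
Therefore p is inert.

inert


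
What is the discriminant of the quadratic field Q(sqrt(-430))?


For K = Q(sqrt(d)) with d squarefree: disc(K) = d if d = 1 mod 4, and disc(K) = 4d if d = 2 or 3 mod 4.
Here d = -430, and d mod 4 = 2.
d = 2 mod 4, not 1 (O_K = Z[sqrt(d)]), so disc(K) = 4d = 4 * (-430) = -1720

-1720


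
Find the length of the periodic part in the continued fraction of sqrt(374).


Run the CF algorithm for sqrt(374).
a_0 = floor(sqrt(374)) = 19; set m_0=0, q_0=1.
Recurrence: m' = q*a - m,  q' = (d - m'^2)/q,  a' = floor((a_0 + m')/q').
  step 1: m=19, q=13, a=2
  step 2: m=7, q=25, a=1
  step 3: m=18, q=2, a=18
  step 4: m=18, q=25, a=1
  step 5: m=7, q=13, a=2
  step 6: m=19, q=1, a=38
a_6 = 2*a_0 = 38, so the period closes here.
sqrt(374) = [19; 2, 1, 18, 1, 2, 38]
Period length = 6

6


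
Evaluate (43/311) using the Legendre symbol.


p = 311 is prime, so compute (43/311) with the reciprocity algorithm (Jacobi-symbol steps: pull out 2s via (2/n), flip via reciprocity, reduce):
  reciprocity: (43/311) -> -(311/43)
  reduce: (10/43)
  pull out 2: (2/43) = -1  (since 43 mod 8 = 3)
  reciprocity: (5/43) -> +(43/5)
  reduce: (3/5)
  reciprocity: (3/5) -> +(5/3)
  reduce: (2/3)
  pull out 2: (2/3) = -1  (since 3 mod 8 = 3)
  (1/3) = 1
Product of signs = -1
(43/311) = -1

-1


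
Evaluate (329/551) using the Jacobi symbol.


Compute (329/551) via quadratic reciprocity:
  reciprocity: (329/551) -> +(551/329)
  reduce: (222/329)
  pull out 2: (2/329) = +1  (since 329 mod 8 = 1)
  reciprocity: (111/329) -> +(329/111)
  reduce: (107/111)
  reciprocity: (107/111) -> -(111/107)
  reduce: (4/107)
  pull out 2: (2/107) = -1  (since 107 mod 8 = 3)
  pull out 2: (2/107) = -1  (since 107 mod 8 = 3)
  (1/107) = 1
Product of signs = -1

-1


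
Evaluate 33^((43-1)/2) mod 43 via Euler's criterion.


p = 43 is prime and the exponent is (p-1)/2 = 21, so by Euler's criterion 33^21 = (33/43) = +1 or -1 mod 43.
Compute by square-and-multiply:
  21 = 16 + 4 + 1 (binary 10101)
  Repeated squaring mod 43: 33^1 = 33, 33^2 = 14, 33^4 = 24, 33^8 = 17, 33^16 = 31
  33^21 = 33^16 * 33^4 * 33^1 = 31 * 24 * 33 mod 43
    31 * 24 = 744 = 13 mod 43
    13 * 33 = 429 = 42 mod 43
  33^21 = 42 mod 43
Result 42 = p - 1 = -1 mod 43: 33 is a quadratic non-residue mod 43. As a residue in [0, p-1] the value is 42.
33^21 mod 43 = 42

42


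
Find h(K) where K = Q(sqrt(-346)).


K = Q(sqrt(-346)). d mod 4 = 2, so D = disc(K) = 4d = -1384
h(K) equals the number of primitive reduced positive-definite forms (a, b, c) = a*x^2 + b*x*y + c*y^2 with b^2 - 4ac = D,
where reduced means |b| <= a <= c, with b >= 0 whenever |b| = a or a = c, and primitive means gcd(a, b, c) = 1.
Reduced forces 3a^2 <= |D| = 1384, so 1 <= a <= 21; b must have the parity of D, and c = (b^2 - D)/(4a) must be an integer >= a.
Enumerate a = 1..21, b in [-a, a]:
  a=1: (1, 0, 346)  [1]
  a=2: (2, 0, 173)  [1]
  a=3..4: none
  a=5: (5, -4, 70), (5, 4, 70)  [2]
  a=6: none
  a=7: (7, -4, 50), (7, 4, 50)  [2]
  a=8..9: none
  a=10: (10, -4, 35), (10, 4, 35)  [2]
  a=11..13: none
  a=14: (14, -4, 25), (14, 4, 25)  [2]
  a=15..21: none
Total reduced forms: 1 + 1 + 2 + 2 + 2 + 2 = 10
h = 10

10


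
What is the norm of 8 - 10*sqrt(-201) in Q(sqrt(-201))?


N(a + b*sqrt(d)) = a^2 - d*b^2
= (8)^2 - (-201)*(-10)^2
= 64 + 20100
= 20164

20164


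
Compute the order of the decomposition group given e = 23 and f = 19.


|D_P| = e * f
= 23 * 19
= 437

437


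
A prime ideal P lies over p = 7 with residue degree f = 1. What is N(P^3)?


N(P^a) = p^(a*f)
= 7^(3*1)
= 7^3
= 343

343


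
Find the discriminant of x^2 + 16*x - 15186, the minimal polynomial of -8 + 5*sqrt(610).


The element -8 + 5*sqrt(610) has minimal polynomial:
x^2 + 16*x - 15186
Discriminant = (16)^2 - 4*(-15186)
= 256 + 60744
= 61000

61000


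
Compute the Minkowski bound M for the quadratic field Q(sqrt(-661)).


d = -661, d mod 4 = 3, so disc(K) = 4d = -2644; |disc(K)| = 2644
Imaginary quadratic field, so n = 2, s = r2 = 1, r1 = 0
M = (n!/n^n) * (4/pi)^s * sqrt(|disc(K)|) = (2!/2^2) * (4/pi)^1 * sqrt(2644)
= 0.5 * 1.273240 * 51.419841
= 32.7349

32.7349


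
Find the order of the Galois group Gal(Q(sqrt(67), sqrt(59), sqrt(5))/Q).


The 3 square roots of distinct primes are multiplicatively independent over Q,
so [K:Q] = 2^3 and Gal(K/Q) is isomorphic to (Z/2Z)^3.
|Gal| = 2^3 = 8

8


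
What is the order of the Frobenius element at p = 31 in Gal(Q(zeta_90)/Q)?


The Frobenius at p in Gal(Q(zeta_n)/Q) = (Z/nZ)* is the class of p, so its order is ord_90(31), the smallest k >= 1 with 31^k = 1 mod 90.
n = 90 = 2 * 3^2 * 5, phi(90) = 24; the order divides phi(n).
Divisors of 24: 1, 2, 3, 4, 6, 8, 12, 24
Repeated squaring mod 90: 31^1 = 31, 31^2 = 61, 31^4 = 31, 31^8 = 61, 31^16 = 31
Test divisors in increasing order:
  k=1: 31^1 = 31 mod 90
  k=2: 31^2 = 61 mod 90
  k=3: 31^3 = 61 * 31 = 1 mod 90  <- first divisor giving 1
Order = 3

3


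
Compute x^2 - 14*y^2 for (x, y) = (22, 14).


x^2 - d*y^2
= 22^2 - 14*14^2
= 484 - 2744
= -2260

-2260


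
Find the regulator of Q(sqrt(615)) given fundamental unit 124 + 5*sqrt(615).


epsilon = 124 + 5*sqrt(615)
= 247.9960
R = ln(247.9960)
= 5.5134

5.5134


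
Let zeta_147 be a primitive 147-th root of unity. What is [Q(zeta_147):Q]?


The degree equals Euler's totient phi(147).
147 = 3 * 7^2
phi(147) = 84

84


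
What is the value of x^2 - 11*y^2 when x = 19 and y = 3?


x^2 - d*y^2
= 19^2 - 11*3^2
= 361 - 99
= 262

262


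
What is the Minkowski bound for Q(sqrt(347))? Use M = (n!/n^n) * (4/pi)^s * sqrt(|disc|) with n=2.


d = 347, d mod 4 = 3, so disc(K) = 4d = 1388; |disc(K)| = 1388
Real quadratic field, so n = 2, s = r2 = 0, r1 = 2
M = (n!/n^n) * (4/pi)^s * sqrt(|disc(K)|) = (2!/2^2) * (4/pi)^0 * sqrt(1388)
= 0.5 * 1.000000 * 37.255872
= 18.6279

18.6279


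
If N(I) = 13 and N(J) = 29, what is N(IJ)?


N(IJ) = N(I) * N(J)
= 13 * 29
= 377

377


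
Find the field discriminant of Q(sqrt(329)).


For K = Q(sqrt(d)) with d squarefree: disc(K) = d if d = 1 mod 4, and disc(K) = 4d if d = 2 or 3 mod 4.
Here d = 329, and d mod 4 = 1.
d = 1 mod 4 (O_K = Z[(1+sqrt(d))/2]), so disc(K) = d = 329

329


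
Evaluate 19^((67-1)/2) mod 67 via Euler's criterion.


p = 67 is prime and the exponent is (p-1)/2 = 33, so by Euler's criterion 19^33 = (19/67) = +1 or -1 mod 67.
Compute by square-and-multiply:
  33 = 32 + 1 (binary 100001)
  Repeated squaring mod 67: 19^1 = 19, 19^2 = 26, 19^4 = 6, 19^8 = 36, 19^16 = 23, 19^32 = 60
  19^33 = 19^32 * 19^1 = 60 * 19 mod 67
    60 * 19 = 1140 = 1 mod 67
  19^33 = 1 mod 67
Result 1: 19 is a quadratic residue mod 67.
19^33 mod 67 = 1

1


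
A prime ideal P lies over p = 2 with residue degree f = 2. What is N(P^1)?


N(P^a) = p^(a*f)
= 2^(1*2)
= 2^2
= 4

4


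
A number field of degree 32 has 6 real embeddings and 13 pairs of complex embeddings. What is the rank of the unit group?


By Dirichlet's unit theorem:
rank = r1 + r2 - 1
= 6 + 13 - 1
= 18

18


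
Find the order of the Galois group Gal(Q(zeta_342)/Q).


|Gal(Q(zeta_342)/Q)| = phi(342)
= 108

108
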